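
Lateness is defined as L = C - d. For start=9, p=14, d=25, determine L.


Completion = 9 + 14 = 23
Lateness = C - d = 23 - 25
= -2


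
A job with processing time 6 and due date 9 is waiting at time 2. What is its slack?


Slack = due - current_time - processing
= 9 - 2 - 6
= 1


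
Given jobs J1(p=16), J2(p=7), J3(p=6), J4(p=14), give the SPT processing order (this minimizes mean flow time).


SPT: sort by shortest processing time
  J3: p=6
  J2: p=7
  J4: p=14
  J1: p=16
Order: J3 → J2 → J4 → J1


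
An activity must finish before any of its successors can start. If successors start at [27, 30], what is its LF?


LF = min of all successor start times
Successors start at: [27, 30]
LF = min(27, 30)
= 27


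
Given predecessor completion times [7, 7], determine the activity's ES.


ES = max of all predecessor completion times
Predecessors: [7, 7]
ES = max(7, 7)
= 7


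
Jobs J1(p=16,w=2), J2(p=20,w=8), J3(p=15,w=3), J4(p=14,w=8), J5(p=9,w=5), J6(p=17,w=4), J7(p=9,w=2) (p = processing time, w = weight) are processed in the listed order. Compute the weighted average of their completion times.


Completion times:
  J1: C=16, w×C=2×16=32
  J2: C=36, w×C=8×36=288
  J3: C=51, w×C=3×51=153
  J4: C=65, w×C=8×65=520
  J5: C=74, w×C=5×74=370
  J6: C=91, w×C=4×91=364
  J7: C=100, w×C=2×100=200
Sum w×C = 1927
Sum w = 32
Weighted avg = 1927/32
= 60.22


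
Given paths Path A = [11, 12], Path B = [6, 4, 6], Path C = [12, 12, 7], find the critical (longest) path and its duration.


Path A: 11 + 12 = 23
Path B: 6 + 4 + 6 = 16
Path C: 12 + 12 + 7 = 31
Critical path = longest = max(23, 16, 31)
= 31 (Path C)


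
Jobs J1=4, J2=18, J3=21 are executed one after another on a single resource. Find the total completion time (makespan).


Sequential makespan: sum all processing times
= 4 + 18 + 21
= 43 time units


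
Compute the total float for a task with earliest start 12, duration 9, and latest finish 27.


EF = ES + duration = 12 + 9 = 21
LS = LF - duration = 27 - 9 = 18
Total Float = LF - EF = 27 - 21
(or LS - ES = 18 - 12)
= 6


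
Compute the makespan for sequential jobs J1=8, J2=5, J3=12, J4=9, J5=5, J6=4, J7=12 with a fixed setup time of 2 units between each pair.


Makespan = Σ processing + (n-1) × setup
= (8 + 5 + 12 + 9 + 5 + 4 + 12) + (7-1)×2
= 55 + 12
= 67 time units


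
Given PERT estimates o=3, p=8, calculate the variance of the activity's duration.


σ² = ((p - o) / 6)² = (p - o)² / 36
= (8 - 3)² / 36
= 5² / 36
= 25 / 36
= 0.6944


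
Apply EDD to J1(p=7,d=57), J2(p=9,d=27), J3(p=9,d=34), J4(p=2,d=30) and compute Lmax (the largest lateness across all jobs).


EDD order: J2 → J4 → J3 → J1
Completion and lateness:
  J2: C=9, d=27, L=9-27=-18
  J4: C=11, d=30, L=11-30=-19
  J3: C=20, d=34, L=20-34=-14
  J1: C=27, d=57, L=27-57=-30
Lmax = max(-18, -19, -14, -30)
= -14


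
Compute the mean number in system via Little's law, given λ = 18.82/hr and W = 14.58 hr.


Little's law: L = λ × W
= 18.82 × 14.58
= 274.40


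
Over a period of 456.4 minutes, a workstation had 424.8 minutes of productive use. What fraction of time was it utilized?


Utilization = busy / total × 100
= 424.8 / 456.4 × 100
= 93.1%


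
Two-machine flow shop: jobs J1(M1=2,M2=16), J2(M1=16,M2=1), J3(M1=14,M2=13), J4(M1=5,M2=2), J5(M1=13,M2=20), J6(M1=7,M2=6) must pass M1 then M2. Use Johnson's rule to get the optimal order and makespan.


Johnson's rule:
Group 1 (M1≤M2, sort by M1): ['J1', 'J5']
Group 2 (M1>M2, sort desc M2): ['J3', 'J6', 'J4', 'J2']
Sequence: J1 → J5 → J3 → J6 → J4 → J2
Makespan calculation:
  J1: M1 done=2, M2 done=18
  J5: M1 done=15, M2 done=38
  J3: M1 done=29, M2 done=51
  J6: M1 done=36, M2 done=57
  J4: M1 done=41, M2 done=59
  J2: M1 done=57, M2 done=60
= Sequence: J1 → J5 → J3 → J6 → J4 → J2, Makespan: 60


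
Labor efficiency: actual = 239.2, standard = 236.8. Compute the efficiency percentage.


Efficiency = (actual / standard) × 100
= (239.2 / 236.8) × 100
= 101.0%


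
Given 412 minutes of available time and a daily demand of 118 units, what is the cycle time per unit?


Cycle time = available time / demand
= 412 / 118
= 3.49 min/unit


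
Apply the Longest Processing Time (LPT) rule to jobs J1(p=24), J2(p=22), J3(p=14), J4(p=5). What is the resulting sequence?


LPT: sort by longest processing time first
  J1: p=24
  J2: p=22
  J3: p=14
  J4: p=5
Order: J1 → J2 → J3 → J4


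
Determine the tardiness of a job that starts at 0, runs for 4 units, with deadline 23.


Completion = start + processing = 0 + 4 = 4
Tardiness = max(0, C - d) = max(0, 4 - 23)
= max(0, -19)
= 0


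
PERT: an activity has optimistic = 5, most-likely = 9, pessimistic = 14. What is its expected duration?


te = (o + 4m + p) / 6
= (5 + 4×9 + 14) / 6
= (5 + 36 + 14) / 6
= 55 / 6
= 9.17


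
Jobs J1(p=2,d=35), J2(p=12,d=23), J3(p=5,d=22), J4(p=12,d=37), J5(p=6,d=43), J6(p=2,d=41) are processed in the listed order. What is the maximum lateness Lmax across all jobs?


Lateness per job (L = C - d):
  J1: C=2, d=35, L=-33
  J2: C=14, d=23, L=-9
  J3: C=19, d=22, L=-3
  J4: C=31, d=37, L=-6
  J5: C=37, d=43, L=-6
  J6: C=39, d=41, L=-2
Lmax = max(-33, -9, -3, -6, -6, -2)
= -2


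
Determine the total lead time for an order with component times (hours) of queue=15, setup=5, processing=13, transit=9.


Lead time = queue + setup + processing + transit
= 15 + 5 + 13 + 9
= 42 hours


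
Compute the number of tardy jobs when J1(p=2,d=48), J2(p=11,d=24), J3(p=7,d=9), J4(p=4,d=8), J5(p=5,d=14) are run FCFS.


Completion vs due date:
  J1: C=2, d=48 → on time
  J2: C=13, d=24 → on time
  J3: C=20, d=9 → TARDY
  J4: C=24, d=8 → TARDY
  J5: C=29, d=14 → TARDY
Tardy jobs: J3, J4, J5
Count = 3


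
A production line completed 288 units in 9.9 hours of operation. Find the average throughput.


Throughput = units / time
= 288 / 9.9
= 29.1 units/hour


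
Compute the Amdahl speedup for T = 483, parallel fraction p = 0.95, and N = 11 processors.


Amdahl's law: T_p = T × ((1-p) + p/N)
= 483 × ((1-0.95) + 0.95/11)
= 483 × (0.05 + 0.0864)
= 483 × 0.1364
= 65.86
Speedup = 483/65.86
= 7.33×


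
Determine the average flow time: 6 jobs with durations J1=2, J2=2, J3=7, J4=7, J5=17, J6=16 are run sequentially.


Completion times:
  J1: completes at 2
  J2: completes at 4
  J3: completes at 11
  J4: completes at 18
  J5: completes at 35
  J6: completes at 51
Sum = 121
Average = 121/6
= 20.17


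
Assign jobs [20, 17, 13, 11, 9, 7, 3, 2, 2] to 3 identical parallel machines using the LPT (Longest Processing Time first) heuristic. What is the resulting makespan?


Jobs (LPT sorted): [20, 17, 13, 11, 9, 7, 3, 2, 2]
Machines: 3
  J=20 → Machine 1 (load: 0+20=20)
  J=17 → Machine 2 (load: 0+17=17)
  J=13 → Machine 3 (load: 0+13=13)
  J=11 → Machine 3 (load: 13+11=24)
  J=9 → Machine 2 (load: 17+9=26)
  J=7 → Machine 1 (load: 20+7=27)
  J=3 → Machine 3 (load: 24+3=27)
  J=2 → Machine 2 (load: 26+2=28)
  J=2 → Machine 1 (load: 27+2=29)
Machine loads: [29, 28, 27]
Makespan = max = 29 time units


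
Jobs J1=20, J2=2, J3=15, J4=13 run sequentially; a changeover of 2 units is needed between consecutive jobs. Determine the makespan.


Makespan = Σ processing + (n-1) × setup
= (20 + 2 + 15 + 13) + (4-1)×2
= 50 + 6
= 56 time units


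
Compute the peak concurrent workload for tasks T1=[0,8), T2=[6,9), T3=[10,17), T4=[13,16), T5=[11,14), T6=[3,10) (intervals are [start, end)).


Check each time point for overlaps:
  t=6: 3 tasks active (T1, T2, T6)
Max concurrent = 3


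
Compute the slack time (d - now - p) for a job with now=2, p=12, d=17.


Slack = due - current_time - processing
= 17 - 2 - 12
= 3


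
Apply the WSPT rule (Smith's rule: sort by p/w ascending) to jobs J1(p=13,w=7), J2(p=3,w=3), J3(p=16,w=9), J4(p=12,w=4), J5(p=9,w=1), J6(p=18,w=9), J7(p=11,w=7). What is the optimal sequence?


WSPT (Smith's rule): sort by p/w ascending
  J2: p/w = 3/3 = 1.000
  J7: p/w = 11/7 = 1.571
  J3: p/w = 16/9 = 1.778
  J1: p/w = 13/7 = 1.857
  J6: p/w = 18/9 = 2.000
  J4: p/w = 12/4 = 3.000
  J5: p/w = 9/1 = 9.000
Order: J2 → J7 → J3 → J1 → J6 → J4 → J5


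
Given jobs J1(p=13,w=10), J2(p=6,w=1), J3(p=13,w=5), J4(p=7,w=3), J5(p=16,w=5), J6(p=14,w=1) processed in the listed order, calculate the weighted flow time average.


Completion times:
  J1: C=13, w×C=10×13=130
  J2: C=19, w×C=1×19=19
  J3: C=32, w×C=5×32=160
  J4: C=39, w×C=3×39=117
  J5: C=55, w×C=5×55=275
  J6: C=69, w×C=1×69=69
Sum w×C = 770
Sum w = 25
Weighted avg = 770/25
= 30.80


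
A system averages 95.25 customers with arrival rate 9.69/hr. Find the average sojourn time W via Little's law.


Little's law: L = λW → W = L / λ
= 95.25 / 9.69
= 9.83 hours


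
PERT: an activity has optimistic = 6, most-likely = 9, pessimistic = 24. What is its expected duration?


te = (o + 4m + p) / 6
= (6 + 4×9 + 24) / 6
= (6 + 36 + 24) / 6
= 66 / 6
= 11.00


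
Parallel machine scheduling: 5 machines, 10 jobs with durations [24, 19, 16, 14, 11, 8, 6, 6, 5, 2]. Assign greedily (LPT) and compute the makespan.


Jobs (LPT sorted): [24, 19, 16, 14, 11, 8, 6, 6, 5, 2]
Machines: 5
  J=24 → Machine 1 (load: 0+24=24)
  J=19 → Machine 2 (load: 0+19=19)
  J=16 → Machine 3 (load: 0+16=16)
  J=14 → Machine 4 (load: 0+14=14)
  J=11 → Machine 5 (load: 0+11=11)
  J=8 → Machine 5 (load: 11+8=19)
  J=6 → Machine 4 (load: 14+6=20)
  J=6 → Machine 3 (load: 16+6=22)
  J=5 → Machine 2 (load: 19+5=24)
  J=2 → Machine 5 (load: 19+2=21)
Machine loads: [24, 24, 22, 20, 21]
Makespan = max = 24 time units


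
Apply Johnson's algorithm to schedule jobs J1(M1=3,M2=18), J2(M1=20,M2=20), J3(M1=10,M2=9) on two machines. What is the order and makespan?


Johnson's rule:
Group 1 (M1≤M2, sort by M1): ['J1', 'J2']
Group 2 (M1>M2, sort desc M2): ['J3']
Sequence: J1 → J2 → J3
Makespan calculation:
  J1: M1 done=3, M2 done=21
  J2: M1 done=23, M2 done=43
  J3: M1 done=33, M2 done=52
= Sequence: J1 → J2 → J3, Makespan: 52


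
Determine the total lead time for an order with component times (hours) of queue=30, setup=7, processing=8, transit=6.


Lead time = queue + setup + processing + transit
= 30 + 7 + 8 + 6
= 51 hours


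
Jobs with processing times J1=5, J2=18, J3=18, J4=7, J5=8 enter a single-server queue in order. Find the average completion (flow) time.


Completion times:
  J1: completes at 5
  J2: completes at 23
  J3: completes at 41
  J4: completes at 48
  J5: completes at 56
Sum = 173
Average = 173/5
= 34.60


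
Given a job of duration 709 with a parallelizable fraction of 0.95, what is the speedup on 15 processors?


Amdahl's law: T_p = T × ((1-p) + p/N)
= 709 × ((1-0.95) + 0.95/15)
= 709 × (0.05 + 0.0633)
= 709 × 0.1133
= 80.35
Speedup = 709/80.35
= 8.82×


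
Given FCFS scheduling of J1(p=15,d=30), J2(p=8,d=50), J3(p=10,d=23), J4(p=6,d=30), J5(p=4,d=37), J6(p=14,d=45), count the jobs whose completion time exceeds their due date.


Completion vs due date:
  J1: C=15, d=30 → on time
  J2: C=23, d=50 → on time
  J3: C=33, d=23 → TARDY
  J4: C=39, d=30 → TARDY
  J5: C=43, d=37 → TARDY
  J6: C=57, d=45 → TARDY
Tardy jobs: J3, J4, J5, J6
Count = 4


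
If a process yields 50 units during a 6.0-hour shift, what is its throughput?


Throughput = units / time
= 50 / 6.0
= 8.3 units/hour


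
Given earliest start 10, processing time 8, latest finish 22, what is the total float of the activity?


EF = ES + duration = 10 + 8 = 18
LS = LF - duration = 22 - 8 = 14
Total Float = LF - EF = 22 - 18
(or LS - ES = 14 - 10)
= 4


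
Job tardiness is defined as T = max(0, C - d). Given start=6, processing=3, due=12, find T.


Completion = start + processing = 6 + 3 = 9
Tardiness = max(0, C - d) = max(0, 9 - 12)
= max(0, -3)
= 0


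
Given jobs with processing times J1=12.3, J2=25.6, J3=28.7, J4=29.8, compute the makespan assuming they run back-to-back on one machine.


Sequential makespan: sum all processing times
= 12.3 + 25.6 + 28.7 + 29.8
= 96.4 time units


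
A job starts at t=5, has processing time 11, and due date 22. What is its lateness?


Completion = 5 + 11 = 16
Lateness = C - d = 16 - 22
= -6


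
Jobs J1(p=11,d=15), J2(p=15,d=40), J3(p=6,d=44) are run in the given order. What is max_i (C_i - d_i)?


Lateness per job (L = C - d):
  J1: C=11, d=15, L=-4
  J2: C=26, d=40, L=-14
  J3: C=32, d=44, L=-12
Lmax = max(-4, -14, -12)
= -4


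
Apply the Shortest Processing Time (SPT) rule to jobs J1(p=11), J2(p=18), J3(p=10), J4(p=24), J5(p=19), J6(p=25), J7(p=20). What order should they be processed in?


SPT: sort by shortest processing time
  J3: p=10
  J1: p=11
  J2: p=18
  J5: p=19
  J7: p=20
  J4: p=24
  J6: p=25
Order: J3 → J1 → J2 → J5 → J7 → J4 → J6


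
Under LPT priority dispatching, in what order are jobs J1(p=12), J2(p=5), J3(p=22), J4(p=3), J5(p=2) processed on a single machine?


LPT: sort by longest processing time first
  J3: p=22
  J1: p=12
  J2: p=5
  J4: p=3
  J5: p=2
Order: J3 → J1 → J2 → J4 → J5


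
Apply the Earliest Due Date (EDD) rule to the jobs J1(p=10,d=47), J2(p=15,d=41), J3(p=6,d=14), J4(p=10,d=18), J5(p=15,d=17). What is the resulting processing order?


EDD: sort by earliest due date
  J3: d=14, p=6
  J5: d=17, p=15
  J4: d=18, p=10
  J2: d=41, p=15
  J1: d=47, p=10
Order: J3 → J5 → J4 → J2 → J1


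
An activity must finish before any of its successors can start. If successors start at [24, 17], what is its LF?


LF = min of all successor start times
Successors start at: [24, 17]
LF = min(24, 17)
= 17


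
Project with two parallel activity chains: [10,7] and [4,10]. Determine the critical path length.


Path A: 10 + 7 = 17
Path B: 4 + 10 = 14
Critical path = longest = max(17, 14)
= 17 (Path A)


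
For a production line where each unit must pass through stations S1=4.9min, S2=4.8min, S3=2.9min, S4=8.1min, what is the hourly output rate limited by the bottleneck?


Bottleneck = longest station time
Station times: [4.9, 4.8, 2.9, 8.1]
Max = 8.1 min
Rate = 60 / 8.1
= 7.41 units/hour (bottleneck: 8.1min)


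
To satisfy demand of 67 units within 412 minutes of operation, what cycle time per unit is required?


Cycle time = available time / demand
= 412 / 67
= 6.15 min/unit


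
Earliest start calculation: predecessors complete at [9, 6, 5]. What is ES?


ES = max of all predecessor completion times
Predecessors: [9, 6, 5]
ES = max(9, 6, 5)
= 9


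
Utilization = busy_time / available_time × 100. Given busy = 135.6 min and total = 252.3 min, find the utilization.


Utilization = busy / total × 100
= 135.6 / 252.3 × 100
= 53.7%


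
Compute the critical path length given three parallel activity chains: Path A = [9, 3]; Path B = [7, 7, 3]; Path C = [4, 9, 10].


Path A: 9 + 3 = 12
Path B: 7 + 7 + 3 = 17
Path C: 4 + 9 + 10 = 23
Critical path = longest = max(12, 17, 23)
= 23 (Path C)


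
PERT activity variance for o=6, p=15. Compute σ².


σ² = ((p - o) / 6)² = (p - o)² / 36
= (15 - 6)² / 36
= 9² / 36
= 81 / 36
= 2.2500


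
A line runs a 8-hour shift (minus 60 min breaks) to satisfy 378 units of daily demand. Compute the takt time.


Available = 8×60 - 60 = 420 min
Takt time = 420 / 378
= 1.11 min/unit


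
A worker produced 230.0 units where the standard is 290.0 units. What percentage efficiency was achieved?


Efficiency = (actual / standard) × 100
= (230.0 / 290.0) × 100
= 79.3%


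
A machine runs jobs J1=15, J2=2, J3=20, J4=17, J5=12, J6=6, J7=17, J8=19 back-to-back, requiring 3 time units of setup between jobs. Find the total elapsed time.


Makespan = Σ processing + (n-1) × setup
= (15 + 2 + 20 + 17 + 12 + 6 + 17 + 19) + (8-1)×3
= 108 + 21
= 129 time units


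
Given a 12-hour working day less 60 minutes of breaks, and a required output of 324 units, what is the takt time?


Available = 12×60 - 60 = 660 min
Takt time = 660 / 324
= 2.04 min/unit


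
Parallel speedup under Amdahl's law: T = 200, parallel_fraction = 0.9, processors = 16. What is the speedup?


Amdahl's law: T_p = T × ((1-p) + p/N)
= 200 × ((1-0.9) + 0.9/16)
= 200 × (0.10 + 0.0563)
= 200 × 0.1562
= 31.25
Speedup = 200/31.25
= 6.40×


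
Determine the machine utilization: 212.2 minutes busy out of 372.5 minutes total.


Utilization = busy / total × 100
= 212.2 / 372.5 × 100
= 57.0%


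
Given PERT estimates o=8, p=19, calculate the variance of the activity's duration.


σ² = ((p - o) / 6)² = (p - o)² / 36
= (19 - 8)² / 36
= 11² / 36
= 121 / 36
= 3.3611


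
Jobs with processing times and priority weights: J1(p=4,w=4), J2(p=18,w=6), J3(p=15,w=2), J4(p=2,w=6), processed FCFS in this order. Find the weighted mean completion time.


Completion times:
  J1: C=4, w×C=4×4=16
  J2: C=22, w×C=6×22=132
  J3: C=37, w×C=2×37=74
  J4: C=39, w×C=6×39=234
Sum w×C = 456
Sum w = 18
Weighted avg = 456/18
= 25.33


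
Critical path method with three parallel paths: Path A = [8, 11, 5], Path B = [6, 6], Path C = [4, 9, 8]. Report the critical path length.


Path A: 8 + 11 + 5 = 24
Path B: 6 + 6 = 12
Path C: 4 + 9 + 8 = 21
Critical path = longest = max(24, 12, 21)
= 24 (Path A)


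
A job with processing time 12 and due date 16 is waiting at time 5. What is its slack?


Slack = due - current_time - processing
= 16 - 5 - 12
= -1


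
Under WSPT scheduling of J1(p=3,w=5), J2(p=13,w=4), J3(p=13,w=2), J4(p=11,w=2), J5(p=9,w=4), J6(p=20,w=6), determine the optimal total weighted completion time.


WSPT order (by p/w): J1 → J5 → J2 → J6 → J4 → J3
  J1: C=3, w·C=5×3=15
  J5: C=12, w·C=4×12=48
  J2: C=25, w·C=4×25=100
  J6: C=45, w·C=6×45=270
  J4: C=56, w·C=2×56=112
  J3: C=69, w·C=2×69=138
Σ w·C = 683
= 683


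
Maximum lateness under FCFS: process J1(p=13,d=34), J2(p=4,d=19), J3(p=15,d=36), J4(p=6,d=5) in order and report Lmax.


Lateness per job (L = C - d):
  J1: C=13, d=34, L=-21
  J2: C=17, d=19, L=-2
  J3: C=32, d=36, L=-4
  J4: C=38, d=5, L=33
Lmax = max(-21, -2, -4, 33)
= 33


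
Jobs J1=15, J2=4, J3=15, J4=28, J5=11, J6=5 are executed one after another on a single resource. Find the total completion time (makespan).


Sequential makespan: sum all processing times
= 15 + 4 + 15 + 28 + 11 + 5
= 78 time units


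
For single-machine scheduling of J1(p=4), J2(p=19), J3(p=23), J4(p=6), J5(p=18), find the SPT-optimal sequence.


SPT: sort by shortest processing time
  J1: p=4
  J4: p=6
  J5: p=18
  J2: p=19
  J3: p=23
Order: J1 → J4 → J5 → J2 → J3


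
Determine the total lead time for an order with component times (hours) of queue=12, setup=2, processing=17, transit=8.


Lead time = queue + setup + processing + transit
= 12 + 2 + 17 + 8
= 39 hours


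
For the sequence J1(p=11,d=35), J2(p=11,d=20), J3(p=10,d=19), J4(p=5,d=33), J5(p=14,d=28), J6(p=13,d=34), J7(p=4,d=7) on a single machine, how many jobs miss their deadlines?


Completion vs due date:
  J1: C=11, d=35 → on time
  J2: C=22, d=20 → TARDY
  J3: C=32, d=19 → TARDY
  J4: C=37, d=33 → TARDY
  J5: C=51, d=28 → TARDY
  J6: C=64, d=34 → TARDY
  J7: C=68, d=7 → TARDY
Tardy jobs: J2, J3, J4, J5, J6, J7
Count = 6


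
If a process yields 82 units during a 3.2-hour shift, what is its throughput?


Throughput = units / time
= 82 / 3.2
= 25.6 units/hour


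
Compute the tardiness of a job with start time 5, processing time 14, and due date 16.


Completion = start + processing = 5 + 14 = 19
Tardiness = max(0, C - d) = max(0, 19 - 16)
= max(0, 3)
= 3


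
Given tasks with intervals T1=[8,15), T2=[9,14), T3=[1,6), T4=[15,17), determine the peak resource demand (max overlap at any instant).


Check each time point for overlaps:
  t=9: 2 tasks active (T1, T2)
Max concurrent = 2


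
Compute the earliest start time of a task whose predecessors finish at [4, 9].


ES = max of all predecessor completion times
Predecessors: [4, 9]
ES = max(4, 9)
= 9


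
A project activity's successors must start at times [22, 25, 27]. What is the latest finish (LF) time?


LF = min of all successor start times
Successors start at: [22, 25, 27]
LF = min(22, 25, 27)
= 22


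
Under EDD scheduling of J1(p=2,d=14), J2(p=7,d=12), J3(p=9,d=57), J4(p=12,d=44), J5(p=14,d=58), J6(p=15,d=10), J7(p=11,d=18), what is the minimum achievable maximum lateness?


EDD order: J6 → J2 → J1 → J7 → J4 → J3 → J5
Completion and lateness:
  J6: C=15, d=10, L=15-10=5
  J2: C=22, d=12, L=22-12=10
  J1: C=24, d=14, L=24-14=10
  J7: C=35, d=18, L=35-18=17
  J4: C=47, d=44, L=47-44=3
  J3: C=56, d=57, L=56-57=-1
  J5: C=70, d=58, L=70-58=12
Lmax = max(5, 10, 10, 17, 3, -1, 12)
= 17


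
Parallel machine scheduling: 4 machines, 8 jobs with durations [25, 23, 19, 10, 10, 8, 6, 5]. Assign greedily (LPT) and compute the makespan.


Jobs (LPT sorted): [25, 23, 19, 10, 10, 8, 6, 5]
Machines: 4
  J=25 → Machine 1 (load: 0+25=25)
  J=23 → Machine 2 (load: 0+23=23)
  J=19 → Machine 3 (load: 0+19=19)
  J=10 → Machine 4 (load: 0+10=10)
  J=10 → Machine 4 (load: 10+10=20)
  J=8 → Machine 3 (load: 19+8=27)
  J=6 → Machine 4 (load: 20+6=26)
  J=5 → Machine 2 (load: 23+5=28)
Machine loads: [25, 28, 27, 26]
Makespan = max = 28 time units


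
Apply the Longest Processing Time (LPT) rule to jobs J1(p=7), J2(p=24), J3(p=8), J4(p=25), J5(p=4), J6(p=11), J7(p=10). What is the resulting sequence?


LPT: sort by longest processing time first
  J4: p=25
  J2: p=24
  J6: p=11
  J7: p=10
  J3: p=8
  J1: p=7
  J5: p=4
Order: J4 → J2 → J6 → J7 → J3 → J1 → J5


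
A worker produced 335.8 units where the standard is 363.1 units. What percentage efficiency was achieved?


Efficiency = (actual / standard) × 100
= (335.8 / 363.1) × 100
= 92.5%


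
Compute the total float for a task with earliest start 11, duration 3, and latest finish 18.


EF = ES + duration = 11 + 3 = 14
LS = LF - duration = 18 - 3 = 15
Total Float = LF - EF = 18 - 14
(or LS - ES = 15 - 11)
= 4


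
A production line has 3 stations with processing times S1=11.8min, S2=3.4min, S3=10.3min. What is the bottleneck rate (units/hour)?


Bottleneck = longest station time
Station times: [11.8, 3.4, 10.3]
Max = 11.8 min
Rate = 60 / 11.8
= 5.08 units/hour (bottleneck: 11.8min)


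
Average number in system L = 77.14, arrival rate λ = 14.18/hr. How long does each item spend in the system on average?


Little's law: L = λW → W = L / λ
= 77.14 / 14.18
= 5.44 hours


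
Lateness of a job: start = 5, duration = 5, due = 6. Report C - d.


Completion = 5 + 5 = 10
Lateness = C - d = 10 - 6
= 4


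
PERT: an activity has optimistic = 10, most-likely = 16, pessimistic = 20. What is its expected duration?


te = (o + 4m + p) / 6
= (10 + 4×16 + 20) / 6
= (10 + 64 + 20) / 6
= 94 / 6
= 15.67


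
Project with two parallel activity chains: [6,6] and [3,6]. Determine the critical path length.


Path A: 6 + 6 = 12
Path B: 3 + 6 = 9
Critical path = longest = max(12, 9)
= 12 (Path A)


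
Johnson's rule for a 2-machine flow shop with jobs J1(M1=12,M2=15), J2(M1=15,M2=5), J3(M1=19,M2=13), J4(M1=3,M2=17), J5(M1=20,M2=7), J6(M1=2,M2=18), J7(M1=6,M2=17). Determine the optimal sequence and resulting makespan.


Johnson's rule:
Group 1 (M1≤M2, sort by M1): ['J6', 'J4', 'J7', 'J1']
Group 2 (M1>M2, sort desc M2): ['J3', 'J5', 'J2']
Sequence: J6 → J4 → J7 → J1 → J3 → J5 → J2
Makespan calculation:
  J6: M1 done=2, M2 done=20
  J4: M1 done=5, M2 done=37
  J7: M1 done=11, M2 done=54
  J1: M1 done=23, M2 done=69
  J3: M1 done=42, M2 done=82
  J5: M1 done=62, M2 done=89
  J2: M1 done=77, M2 done=94
= Sequence: J6 → J4 → J7 → J1 → J3 → J5 → J2, Makespan: 94


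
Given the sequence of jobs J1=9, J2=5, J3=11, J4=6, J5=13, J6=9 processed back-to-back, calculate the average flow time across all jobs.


Completion times:
  J1: completes at 9
  J2: completes at 14
  J3: completes at 25
  J4: completes at 31
  J5: completes at 44
  J6: completes at 53
Sum = 176
Average = 176/6
= 29.33


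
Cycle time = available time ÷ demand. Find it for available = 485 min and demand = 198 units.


Cycle time = available time / demand
= 485 / 198
= 2.45 min/unit


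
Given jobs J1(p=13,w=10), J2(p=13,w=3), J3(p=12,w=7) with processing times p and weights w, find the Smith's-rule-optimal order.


WSPT (Smith's rule): sort by p/w ascending
  J1: p/w = 13/10 = 1.300
  J3: p/w = 12/7 = 1.714
  J2: p/w = 13/3 = 4.333
Order: J1 → J3 → J2


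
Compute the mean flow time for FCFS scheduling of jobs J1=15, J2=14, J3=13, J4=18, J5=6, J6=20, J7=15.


Completion times:
  J1: completes at 15
  J2: completes at 29
  J3: completes at 42
  J4: completes at 60
  J5: completes at 66
  J6: completes at 86
  J7: completes at 101
Sum = 399
Average = 399/7
= 57.00


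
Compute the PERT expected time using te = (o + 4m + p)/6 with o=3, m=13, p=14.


te = (o + 4m + p) / 6
= (3 + 4×13 + 14) / 6
= (3 + 52 + 14) / 6
= 69 / 6
= 11.50


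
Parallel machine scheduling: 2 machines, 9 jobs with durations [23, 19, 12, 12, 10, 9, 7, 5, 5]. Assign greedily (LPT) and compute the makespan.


Jobs (LPT sorted): [23, 19, 12, 12, 10, 9, 7, 5, 5]
Machines: 2
  J=23 → Machine 1 (load: 0+23=23)
  J=19 → Machine 2 (load: 0+19=19)
  J=12 → Machine 2 (load: 19+12=31)
  J=12 → Machine 1 (load: 23+12=35)
  J=10 → Machine 2 (load: 31+10=41)
  J=9 → Machine 1 (load: 35+9=44)
  J=7 → Machine 2 (load: 41+7=48)
  J=5 → Machine 1 (load: 44+5=49)
  J=5 → Machine 2 (load: 48+5=53)
Machine loads: [49, 53]
Makespan = max = 53 time units


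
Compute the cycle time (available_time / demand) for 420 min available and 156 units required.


Cycle time = available time / demand
= 420 / 156
= 2.69 min/unit


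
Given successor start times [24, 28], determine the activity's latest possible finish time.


LF = min of all successor start times
Successors start at: [24, 28]
LF = min(24, 28)
= 24


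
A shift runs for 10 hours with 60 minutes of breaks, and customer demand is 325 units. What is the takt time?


Available = 10×60 - 60 = 540 min
Takt time = 540 / 325
= 1.66 min/unit


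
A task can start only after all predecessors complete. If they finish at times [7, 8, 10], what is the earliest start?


ES = max of all predecessor completion times
Predecessors: [7, 8, 10]
ES = max(7, 8, 10)
= 10


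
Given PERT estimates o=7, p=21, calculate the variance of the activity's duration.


σ² = ((p - o) / 6)² = (p - o)² / 36
= (21 - 7)² / 36
= 14² / 36
= 196 / 36
= 5.4444


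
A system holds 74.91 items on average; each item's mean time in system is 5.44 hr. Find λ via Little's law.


Little's law: L = λW → λ = L / W
= 74.91 / 5.44
= 13.77 per hour


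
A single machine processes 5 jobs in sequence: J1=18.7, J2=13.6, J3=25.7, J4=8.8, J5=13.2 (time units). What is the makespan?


Sequential makespan: sum all processing times
= 18.7 + 13.6 + 25.7 + 8.8 + 13.2
= 80.0 time units


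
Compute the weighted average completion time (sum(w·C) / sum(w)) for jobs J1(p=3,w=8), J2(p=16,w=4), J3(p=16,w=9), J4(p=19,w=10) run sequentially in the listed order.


Completion times:
  J1: C=3, w×C=8×3=24
  J2: C=19, w×C=4×19=76
  J3: C=35, w×C=9×35=315
  J4: C=54, w×C=10×54=540
Sum w×C = 955
Sum w = 31
Weighted avg = 955/31
= 30.81


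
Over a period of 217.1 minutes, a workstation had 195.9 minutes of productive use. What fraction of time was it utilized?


Utilization = busy / total × 100
= 195.9 / 217.1 × 100
= 90.2%


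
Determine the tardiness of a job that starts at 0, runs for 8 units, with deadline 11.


Completion = start + processing = 0 + 8 = 8
Tardiness = max(0, C - d) = max(0, 8 - 11)
= max(0, -3)
= 0


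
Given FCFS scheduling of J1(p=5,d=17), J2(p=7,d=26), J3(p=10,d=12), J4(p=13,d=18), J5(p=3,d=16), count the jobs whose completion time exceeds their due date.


Completion vs due date:
  J1: C=5, d=17 → on time
  J2: C=12, d=26 → on time
  J3: C=22, d=12 → TARDY
  J4: C=35, d=18 → TARDY
  J5: C=38, d=16 → TARDY
Tardy jobs: J3, J4, J5
Count = 3


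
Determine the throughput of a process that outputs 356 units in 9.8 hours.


Throughput = units / time
= 356 / 9.8
= 36.3 units/hour


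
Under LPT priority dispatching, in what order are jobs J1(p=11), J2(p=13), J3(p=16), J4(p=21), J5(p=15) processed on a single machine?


LPT: sort by longest processing time first
  J4: p=21
  J3: p=16
  J5: p=15
  J2: p=13
  J1: p=11
Order: J4 → J3 → J5 → J2 → J1


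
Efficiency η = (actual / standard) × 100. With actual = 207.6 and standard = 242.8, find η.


Efficiency = (actual / standard) × 100
= (207.6 / 242.8) × 100
= 85.5%


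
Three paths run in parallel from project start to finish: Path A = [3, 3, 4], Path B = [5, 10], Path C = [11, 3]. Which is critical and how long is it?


Path A: 3 + 3 + 4 = 10
Path B: 5 + 10 = 15
Path C: 11 + 3 = 14
Critical path = longest = max(10, 15, 14)
= 15 (Path B)


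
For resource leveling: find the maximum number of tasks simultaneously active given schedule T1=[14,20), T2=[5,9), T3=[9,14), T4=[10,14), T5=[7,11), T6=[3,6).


Check each time point for overlaps:
  t=10: 3 tasks active (T3, T4, T5)
Max concurrent = 3


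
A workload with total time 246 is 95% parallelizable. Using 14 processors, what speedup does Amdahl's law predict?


Amdahl's law: T_p = T × ((1-p) + p/N)
= 246 × ((1-0.95) + 0.95/14)
= 246 × (0.05 + 0.0679)
= 246 × 0.1179
= 28.99
Speedup = 246/28.99
= 8.48×


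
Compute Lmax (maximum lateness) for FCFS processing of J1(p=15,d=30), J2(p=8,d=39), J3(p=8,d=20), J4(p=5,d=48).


Lateness per job (L = C - d):
  J1: C=15, d=30, L=-15
  J2: C=23, d=39, L=-16
  J3: C=31, d=20, L=11
  J4: C=36, d=48, L=-12
Lmax = max(-15, -16, 11, -12)
= 11


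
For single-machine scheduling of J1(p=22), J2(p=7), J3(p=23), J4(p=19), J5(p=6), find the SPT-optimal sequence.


SPT: sort by shortest processing time
  J5: p=6
  J2: p=7
  J4: p=19
  J1: p=22
  J3: p=23
Order: J5 → J2 → J4 → J1 → J3


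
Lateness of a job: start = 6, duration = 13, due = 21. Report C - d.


Completion = 6 + 13 = 19
Lateness = C - d = 19 - 21
= -2


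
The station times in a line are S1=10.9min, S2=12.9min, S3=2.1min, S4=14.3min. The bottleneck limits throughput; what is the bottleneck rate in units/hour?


Bottleneck = longest station time
Station times: [10.9, 12.9, 2.1, 14.3]
Max = 14.3 min
Rate = 60 / 14.3
= 4.20 units/hour (bottleneck: 14.3min)


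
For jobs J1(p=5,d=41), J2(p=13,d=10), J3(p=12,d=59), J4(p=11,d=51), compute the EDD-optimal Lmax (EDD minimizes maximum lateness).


EDD order: J2 → J1 → J4 → J3
Completion and lateness:
  J2: C=13, d=10, L=13-10=3
  J1: C=18, d=41, L=18-41=-23
  J4: C=29, d=51, L=29-51=-22
  J3: C=41, d=59, L=41-59=-18
Lmax = max(3, -23, -22, -18)
= 3


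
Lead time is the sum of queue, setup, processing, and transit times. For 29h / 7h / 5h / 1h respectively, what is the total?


Lead time = queue + setup + processing + transit
= 29 + 7 + 5 + 1
= 42 hours


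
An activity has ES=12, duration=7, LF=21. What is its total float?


EF = ES + duration = 12 + 7 = 19
LS = LF - duration = 21 - 7 = 14
Total Float = LF - EF = 21 - 19
(or LS - ES = 14 - 12)
= 2


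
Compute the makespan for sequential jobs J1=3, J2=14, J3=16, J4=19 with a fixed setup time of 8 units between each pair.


Makespan = Σ processing + (n-1) × setup
= (3 + 14 + 16 + 19) + (4-1)×8
= 52 + 24
= 76 time units


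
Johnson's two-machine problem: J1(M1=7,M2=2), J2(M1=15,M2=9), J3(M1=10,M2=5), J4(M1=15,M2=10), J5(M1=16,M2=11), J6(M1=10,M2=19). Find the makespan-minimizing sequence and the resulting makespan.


Johnson's rule:
Group 1 (M1≤M2, sort by M1): ['J6']
Group 2 (M1>M2, sort desc M2): ['J5', 'J4', 'J2', 'J3', 'J1']
Sequence: J6 → J5 → J4 → J2 → J3 → J1
Makespan calculation:
  J6: M1 done=10, M2 done=29
  J5: M1 done=26, M2 done=40
  J4: M1 done=41, M2 done=51
  J2: M1 done=56, M2 done=65
  J3: M1 done=66, M2 done=71
  J1: M1 done=73, M2 done=75
= Sequence: J6 → J5 → J4 → J2 → J3 → J1, Makespan: 75


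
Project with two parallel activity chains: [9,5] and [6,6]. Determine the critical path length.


Path A: 9 + 5 = 14
Path B: 6 + 6 = 12
Critical path = longest = max(14, 12)
= 14 (Path A)


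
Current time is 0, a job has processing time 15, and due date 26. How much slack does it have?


Slack = due - current_time - processing
= 26 - 0 - 15
= 11


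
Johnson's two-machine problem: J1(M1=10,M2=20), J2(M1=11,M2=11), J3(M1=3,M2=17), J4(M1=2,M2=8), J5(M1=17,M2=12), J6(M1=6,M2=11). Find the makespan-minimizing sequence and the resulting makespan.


Johnson's rule:
Group 1 (M1≤M2, sort by M1): ['J4', 'J3', 'J6', 'J1', 'J2']
Group 2 (M1>M2, sort desc M2): ['J5']
Sequence: J4 → J3 → J6 → J1 → J2 → J5
Makespan calculation:
  J4: M1 done=2, M2 done=10
  J3: M1 done=5, M2 done=27
  J6: M1 done=11, M2 done=38
  J1: M1 done=21, M2 done=58
  J2: M1 done=32, M2 done=69
  J5: M1 done=49, M2 done=81
= Sequence: J4 → J3 → J6 → J1 → J2 → J5, Makespan: 81


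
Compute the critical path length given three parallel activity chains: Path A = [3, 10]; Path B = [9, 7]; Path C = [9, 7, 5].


Path A: 3 + 10 = 13
Path B: 9 + 7 = 16
Path C: 9 + 7 + 5 = 21
Critical path = longest = max(13, 16, 21)
= 21 (Path C)


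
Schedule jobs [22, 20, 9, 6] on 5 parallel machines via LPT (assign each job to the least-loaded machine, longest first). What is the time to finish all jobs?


Jobs (LPT sorted): [22, 20, 9, 6]
Machines: 5
  J=22 → Machine 1 (load: 0+22=22)
  J=20 → Machine 2 (load: 0+20=20)
  J=9 → Machine 3 (load: 0+9=9)
  J=6 → Machine 4 (load: 0+6=6)
Machine loads: [22, 20, 9, 6, 0]
Makespan = max = 22 time units


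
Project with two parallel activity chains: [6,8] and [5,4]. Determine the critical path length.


Path A: 6 + 8 = 14
Path B: 5 + 4 = 9
Critical path = longest = max(14, 9)
= 14 (Path A)


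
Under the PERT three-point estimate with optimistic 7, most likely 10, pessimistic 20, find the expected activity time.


te = (o + 4m + p) / 6
= (7 + 4×10 + 20) / 6
= (7 + 40 + 20) / 6
= 67 / 6
= 11.17


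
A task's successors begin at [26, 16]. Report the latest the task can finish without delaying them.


LF = min of all successor start times
Successors start at: [26, 16]
LF = min(26, 16)
= 16


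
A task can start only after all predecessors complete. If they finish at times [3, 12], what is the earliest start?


ES = max of all predecessor completion times
Predecessors: [3, 12]
ES = max(3, 12)
= 12


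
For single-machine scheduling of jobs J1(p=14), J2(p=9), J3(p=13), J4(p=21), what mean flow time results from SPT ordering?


SPT order: J2 → J3 → J1 → J4
Completion times:
  J2: C=9
  J3: C=22
  J1: C=36
  J4: C=57
Sum = 124, n = 4
Mean flow = 124/4
= 31.00


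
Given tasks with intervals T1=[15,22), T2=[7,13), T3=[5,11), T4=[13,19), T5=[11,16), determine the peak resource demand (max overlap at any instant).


Check each time point for overlaps:
  t=15: 3 tasks active (T1, T4, T5)
Max concurrent = 3


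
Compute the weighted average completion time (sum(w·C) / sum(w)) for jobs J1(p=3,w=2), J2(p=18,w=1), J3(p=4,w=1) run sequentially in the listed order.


Completion times:
  J1: C=3, w×C=2×3=6
  J2: C=21, w×C=1×21=21
  J3: C=25, w×C=1×25=25
Sum w×C = 52
Sum w = 4
Weighted avg = 52/4
= 13.00


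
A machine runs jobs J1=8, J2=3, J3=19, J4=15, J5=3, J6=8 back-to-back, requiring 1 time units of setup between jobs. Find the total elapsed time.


Makespan = Σ processing + (n-1) × setup
= (8 + 3 + 19 + 15 + 3 + 8) + (6-1)×1
= 56 + 5
= 61 time units


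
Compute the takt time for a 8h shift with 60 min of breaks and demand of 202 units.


Available = 8×60 - 60 = 420 min
Takt time = 420 / 202
= 2.08 min/unit


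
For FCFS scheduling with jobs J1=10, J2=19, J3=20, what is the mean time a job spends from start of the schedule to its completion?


Completion times:
  J1: completes at 10
  J2: completes at 29
  J3: completes at 49
Sum = 88
Average = 88/3
= 29.33


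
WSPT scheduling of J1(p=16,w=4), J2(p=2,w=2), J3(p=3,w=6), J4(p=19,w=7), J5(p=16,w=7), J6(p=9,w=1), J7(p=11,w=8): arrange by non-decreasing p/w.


WSPT (Smith's rule): sort by p/w ascending
  J3: p/w = 3/6 = 0.500
  J2: p/w = 2/2 = 1.000
  J7: p/w = 11/8 = 1.375
  J5: p/w = 16/7 = 2.286
  J4: p/w = 19/7 = 2.714
  J1: p/w = 16/4 = 4.000
  J6: p/w = 9/1 = 9.000
Order: J3 → J2 → J7 → J5 → J4 → J1 → J6


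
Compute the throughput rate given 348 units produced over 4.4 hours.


Throughput = units / time
= 348 / 4.4
= 79.1 units/hour


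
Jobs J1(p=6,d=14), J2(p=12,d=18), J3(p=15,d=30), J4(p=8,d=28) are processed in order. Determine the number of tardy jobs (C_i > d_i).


Completion vs due date:
  J1: C=6, d=14 → on time
  J2: C=18, d=18 → on time
  J3: C=33, d=30 → TARDY
  J4: C=41, d=28 → TARDY
Tardy jobs: J3, J4
Count = 2


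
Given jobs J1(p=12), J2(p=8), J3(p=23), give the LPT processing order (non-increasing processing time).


LPT: sort by longest processing time first
  J3: p=23
  J1: p=12
  J2: p=8
Order: J3 → J1 → J2


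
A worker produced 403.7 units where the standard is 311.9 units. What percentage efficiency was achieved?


Efficiency = (actual / standard) × 100
= (403.7 / 311.9) × 100
= 129.4%


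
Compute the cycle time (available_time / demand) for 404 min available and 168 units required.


Cycle time = available time / demand
= 404 / 168
= 2.40 min/unit


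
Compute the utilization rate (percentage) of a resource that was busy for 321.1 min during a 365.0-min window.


Utilization = busy / total × 100
= 321.1 / 365.0 × 100
= 88.0%


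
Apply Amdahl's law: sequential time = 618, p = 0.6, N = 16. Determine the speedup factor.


Amdahl's law: T_p = T × ((1-p) + p/N)
= 618 × ((1-0.6) + 0.6/16)
= 618 × (0.40 + 0.0375)
= 618 × 0.4375
= 270.38
Speedup = 618/270.38
= 2.29×


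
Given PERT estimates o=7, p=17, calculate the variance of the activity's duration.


σ² = ((p - o) / 6)² = (p - o)² / 36
= (17 - 7)² / 36
= 10² / 36
= 100 / 36
= 2.7778


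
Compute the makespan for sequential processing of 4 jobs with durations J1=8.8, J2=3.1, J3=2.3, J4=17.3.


Sequential makespan: sum all processing times
= 8.8 + 3.1 + 2.3 + 17.3
= 31.5 time units


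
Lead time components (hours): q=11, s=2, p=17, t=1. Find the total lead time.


Lead time = queue + setup + processing + transit
= 11 + 2 + 17 + 1
= 31 hours


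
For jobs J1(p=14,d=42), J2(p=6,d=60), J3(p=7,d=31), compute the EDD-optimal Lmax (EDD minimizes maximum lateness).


EDD order: J3 → J1 → J2
Completion and lateness:
  J3: C=7, d=31, L=7-31=-24
  J1: C=21, d=42, L=21-42=-21
  J2: C=27, d=60, L=27-60=-33
Lmax = max(-24, -21, -33)
= -21


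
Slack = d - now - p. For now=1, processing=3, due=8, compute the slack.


Slack = due - current_time - processing
= 8 - 1 - 3
= 4


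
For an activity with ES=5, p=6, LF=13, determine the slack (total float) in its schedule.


EF = ES + duration = 5 + 6 = 11
LS = LF - duration = 13 - 6 = 7
Total Float = LF - EF = 13 - 11
(or LS - ES = 7 - 5)
= 2


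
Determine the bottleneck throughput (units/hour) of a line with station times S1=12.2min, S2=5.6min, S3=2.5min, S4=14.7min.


Bottleneck = longest station time
Station times: [12.2, 5.6, 2.5, 14.7]
Max = 14.7 min
Rate = 60 / 14.7
= 4.08 units/hour (bottleneck: 14.7min)
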